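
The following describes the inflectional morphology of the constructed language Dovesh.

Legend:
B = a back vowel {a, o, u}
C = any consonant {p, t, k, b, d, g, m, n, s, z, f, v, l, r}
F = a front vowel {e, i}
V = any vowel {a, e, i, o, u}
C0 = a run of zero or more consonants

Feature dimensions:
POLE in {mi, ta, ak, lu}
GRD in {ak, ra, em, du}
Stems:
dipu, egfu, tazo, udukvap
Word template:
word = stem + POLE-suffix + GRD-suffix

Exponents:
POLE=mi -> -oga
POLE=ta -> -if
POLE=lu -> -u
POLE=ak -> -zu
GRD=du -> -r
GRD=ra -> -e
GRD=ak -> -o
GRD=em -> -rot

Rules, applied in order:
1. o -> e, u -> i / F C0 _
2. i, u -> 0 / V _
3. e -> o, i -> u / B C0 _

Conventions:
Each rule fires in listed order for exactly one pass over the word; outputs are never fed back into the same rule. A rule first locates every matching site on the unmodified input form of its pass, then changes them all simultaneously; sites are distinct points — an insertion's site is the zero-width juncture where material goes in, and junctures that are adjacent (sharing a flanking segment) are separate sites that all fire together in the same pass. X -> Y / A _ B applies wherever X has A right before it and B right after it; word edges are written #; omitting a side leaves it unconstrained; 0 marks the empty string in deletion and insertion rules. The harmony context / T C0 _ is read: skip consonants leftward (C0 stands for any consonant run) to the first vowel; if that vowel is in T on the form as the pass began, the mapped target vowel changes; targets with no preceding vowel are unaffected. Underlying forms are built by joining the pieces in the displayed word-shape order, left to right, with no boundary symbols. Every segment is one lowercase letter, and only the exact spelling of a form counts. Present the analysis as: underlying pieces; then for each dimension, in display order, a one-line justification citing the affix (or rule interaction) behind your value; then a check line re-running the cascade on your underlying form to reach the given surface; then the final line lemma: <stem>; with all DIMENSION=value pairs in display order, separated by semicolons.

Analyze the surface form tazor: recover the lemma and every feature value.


underlying: tazo-u-r
POLE=lu - signalled by the affix -u
GRD=du - signalled by the affix -r
check: tazour -> tazour -> tazor -> tazor
lemma: tazo; POLE=lu; GRD=du


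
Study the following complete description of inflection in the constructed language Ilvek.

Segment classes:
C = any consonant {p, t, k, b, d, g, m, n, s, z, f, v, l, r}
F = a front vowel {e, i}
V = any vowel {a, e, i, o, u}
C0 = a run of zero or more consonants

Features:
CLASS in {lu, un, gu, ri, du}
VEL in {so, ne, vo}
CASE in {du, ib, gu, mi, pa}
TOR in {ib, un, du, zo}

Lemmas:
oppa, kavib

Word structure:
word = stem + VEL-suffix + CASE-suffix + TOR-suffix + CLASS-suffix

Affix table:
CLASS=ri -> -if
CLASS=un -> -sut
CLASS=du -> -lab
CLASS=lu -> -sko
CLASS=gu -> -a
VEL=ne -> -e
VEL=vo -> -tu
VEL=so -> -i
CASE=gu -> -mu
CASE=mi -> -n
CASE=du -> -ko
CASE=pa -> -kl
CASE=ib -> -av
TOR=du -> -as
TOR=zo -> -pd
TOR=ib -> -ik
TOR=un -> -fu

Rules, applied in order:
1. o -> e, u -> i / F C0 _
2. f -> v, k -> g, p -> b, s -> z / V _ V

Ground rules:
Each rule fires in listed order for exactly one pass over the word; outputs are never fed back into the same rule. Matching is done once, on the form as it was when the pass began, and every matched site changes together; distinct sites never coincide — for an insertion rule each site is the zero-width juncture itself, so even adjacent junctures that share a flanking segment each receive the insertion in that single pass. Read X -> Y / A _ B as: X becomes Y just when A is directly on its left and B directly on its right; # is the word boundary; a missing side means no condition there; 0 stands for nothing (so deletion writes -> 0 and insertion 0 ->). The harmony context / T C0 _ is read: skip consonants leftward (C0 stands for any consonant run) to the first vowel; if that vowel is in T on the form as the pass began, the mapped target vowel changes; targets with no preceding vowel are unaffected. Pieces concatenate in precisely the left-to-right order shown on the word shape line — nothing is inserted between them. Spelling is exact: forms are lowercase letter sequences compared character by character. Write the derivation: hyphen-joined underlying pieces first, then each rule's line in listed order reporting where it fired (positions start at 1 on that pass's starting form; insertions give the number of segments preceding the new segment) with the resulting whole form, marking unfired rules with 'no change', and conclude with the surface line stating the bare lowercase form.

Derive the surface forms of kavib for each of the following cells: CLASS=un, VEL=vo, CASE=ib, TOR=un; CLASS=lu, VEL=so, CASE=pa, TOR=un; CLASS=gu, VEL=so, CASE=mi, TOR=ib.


cell CLASS=un, VEL=vo, CASE=ib, TOR=un:
underlying: kavib-tu-av-fu-sut
1. o -> e, u -> i / F C0 _: fires at position(s) 7: kavibtiavfusut
2. f -> v, k -> g, p -> b, s -> z / V _ V: fires at position(s) 12: kavibtiavfuzut
surface: kavibtiavfuzut

cell CLASS=lu, VEL=so, CASE=pa, TOR=un:
underlying: kavib-i-kl-fu-sko
1. o -> e, u -> i / F C0 _: fires at position(s) 10: kavibiklfisko
2. f -> v, k -> g, p -> b, s -> z / V _ V: no change
surface: kavibiklfisko

cell CLASS=gu, VEL=so, CASE=mi, TOR=ib:
underlying: kavib-i-n-ik-a
1. o -> e, u -> i / F C0 _: no change
2. f -> v, k -> g, p -> b, s -> z / V _ V: fires at position(s) 9: kavibiniga
surface: kavibiniga


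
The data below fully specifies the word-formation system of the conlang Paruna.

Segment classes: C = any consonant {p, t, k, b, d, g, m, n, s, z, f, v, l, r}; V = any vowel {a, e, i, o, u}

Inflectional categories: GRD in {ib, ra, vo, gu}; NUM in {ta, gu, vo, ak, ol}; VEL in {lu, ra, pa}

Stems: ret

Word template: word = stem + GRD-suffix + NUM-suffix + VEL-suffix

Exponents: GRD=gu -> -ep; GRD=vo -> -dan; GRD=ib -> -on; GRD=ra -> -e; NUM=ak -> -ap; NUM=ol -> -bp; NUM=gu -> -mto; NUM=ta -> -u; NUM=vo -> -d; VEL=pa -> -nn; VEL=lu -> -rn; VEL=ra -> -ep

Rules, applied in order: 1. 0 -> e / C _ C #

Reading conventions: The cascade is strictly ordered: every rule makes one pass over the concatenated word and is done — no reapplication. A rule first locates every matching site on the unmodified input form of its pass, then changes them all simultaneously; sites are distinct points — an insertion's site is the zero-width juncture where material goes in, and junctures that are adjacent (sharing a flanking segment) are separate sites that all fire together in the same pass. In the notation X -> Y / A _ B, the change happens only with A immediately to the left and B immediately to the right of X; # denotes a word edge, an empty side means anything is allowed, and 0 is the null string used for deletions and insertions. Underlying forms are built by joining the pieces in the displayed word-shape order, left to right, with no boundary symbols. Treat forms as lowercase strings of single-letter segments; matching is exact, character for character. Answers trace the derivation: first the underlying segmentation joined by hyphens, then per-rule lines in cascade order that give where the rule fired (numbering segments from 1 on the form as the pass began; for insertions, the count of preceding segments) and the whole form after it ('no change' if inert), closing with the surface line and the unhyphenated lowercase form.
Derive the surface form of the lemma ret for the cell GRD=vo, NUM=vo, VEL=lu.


underlying: ret-dan-d-rn
1. 0 -> e / C _ C #: inserts after position(s) 8: retdandren
surface: retdandren


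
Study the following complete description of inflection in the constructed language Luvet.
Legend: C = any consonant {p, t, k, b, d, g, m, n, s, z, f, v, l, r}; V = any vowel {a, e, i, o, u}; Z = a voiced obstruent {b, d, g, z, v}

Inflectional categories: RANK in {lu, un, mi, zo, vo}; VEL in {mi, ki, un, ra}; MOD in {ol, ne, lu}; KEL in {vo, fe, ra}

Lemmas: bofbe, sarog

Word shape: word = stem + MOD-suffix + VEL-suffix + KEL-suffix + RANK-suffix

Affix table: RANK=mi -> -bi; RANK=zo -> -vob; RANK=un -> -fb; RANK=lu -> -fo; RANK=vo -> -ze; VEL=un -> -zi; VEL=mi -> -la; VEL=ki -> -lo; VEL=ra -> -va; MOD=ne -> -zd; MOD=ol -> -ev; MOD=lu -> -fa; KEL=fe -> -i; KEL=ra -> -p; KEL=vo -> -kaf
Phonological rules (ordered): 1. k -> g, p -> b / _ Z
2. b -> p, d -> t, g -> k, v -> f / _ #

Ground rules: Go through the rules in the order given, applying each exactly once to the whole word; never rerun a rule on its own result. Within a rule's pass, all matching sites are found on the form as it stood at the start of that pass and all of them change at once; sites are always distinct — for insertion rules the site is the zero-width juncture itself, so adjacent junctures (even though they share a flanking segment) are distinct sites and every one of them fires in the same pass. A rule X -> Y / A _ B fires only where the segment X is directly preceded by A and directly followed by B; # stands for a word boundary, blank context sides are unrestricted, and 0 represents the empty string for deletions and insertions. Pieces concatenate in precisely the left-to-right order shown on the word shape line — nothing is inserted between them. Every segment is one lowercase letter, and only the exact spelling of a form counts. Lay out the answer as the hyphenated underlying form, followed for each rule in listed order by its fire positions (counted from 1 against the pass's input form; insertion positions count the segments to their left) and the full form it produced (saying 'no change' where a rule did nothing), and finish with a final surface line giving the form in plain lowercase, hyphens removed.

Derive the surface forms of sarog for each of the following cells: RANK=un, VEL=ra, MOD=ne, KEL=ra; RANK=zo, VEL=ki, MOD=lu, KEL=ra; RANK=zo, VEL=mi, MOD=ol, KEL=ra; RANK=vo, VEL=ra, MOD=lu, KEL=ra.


cell RANK=un, VEL=ra, MOD=ne, KEL=ra:
underlying: sarog-zd-va-p-fb
1. k -> g, p -> b / _ Z: no change
2. b -> p, d -> t, g -> k, v -> f / _ #: fires at position(s) 12: sarogzdvapfp
surface: sarogzdvapfp

cell RANK=zo, VEL=ki, MOD=lu, KEL=ra:
underlying: sarog-fa-lo-p-vob
1. k -> g, p -> b / _ Z: fires at position(s) 10: sarogfalobvob
2. b -> p, d -> t, g -> k, v -> f / _ #: fires at position(s) 13: sarogfalobvop
surface: sarogfalobvop

cell RANK=zo, VEL=mi, MOD=ol, KEL=ra:
underlying: sarog-ev-la-p-vob
1. k -> g, p -> b / _ Z: fires at position(s) 10: sarogevlabvob
2. b -> p, d -> t, g -> k, v -> f / _ #: fires at position(s) 13: sarogevlabvop
surface: sarogevlabvop

cell RANK=vo, VEL=ra, MOD=lu, KEL=ra:
underlying: sarog-fa-va-p-ze
1. k -> g, p -> b / _ Z: fires at position(s) 10: sarogfavabze
2. b -> p, d -> t, g -> k, v -> f / _ #: no change
surface: sarogfavabze


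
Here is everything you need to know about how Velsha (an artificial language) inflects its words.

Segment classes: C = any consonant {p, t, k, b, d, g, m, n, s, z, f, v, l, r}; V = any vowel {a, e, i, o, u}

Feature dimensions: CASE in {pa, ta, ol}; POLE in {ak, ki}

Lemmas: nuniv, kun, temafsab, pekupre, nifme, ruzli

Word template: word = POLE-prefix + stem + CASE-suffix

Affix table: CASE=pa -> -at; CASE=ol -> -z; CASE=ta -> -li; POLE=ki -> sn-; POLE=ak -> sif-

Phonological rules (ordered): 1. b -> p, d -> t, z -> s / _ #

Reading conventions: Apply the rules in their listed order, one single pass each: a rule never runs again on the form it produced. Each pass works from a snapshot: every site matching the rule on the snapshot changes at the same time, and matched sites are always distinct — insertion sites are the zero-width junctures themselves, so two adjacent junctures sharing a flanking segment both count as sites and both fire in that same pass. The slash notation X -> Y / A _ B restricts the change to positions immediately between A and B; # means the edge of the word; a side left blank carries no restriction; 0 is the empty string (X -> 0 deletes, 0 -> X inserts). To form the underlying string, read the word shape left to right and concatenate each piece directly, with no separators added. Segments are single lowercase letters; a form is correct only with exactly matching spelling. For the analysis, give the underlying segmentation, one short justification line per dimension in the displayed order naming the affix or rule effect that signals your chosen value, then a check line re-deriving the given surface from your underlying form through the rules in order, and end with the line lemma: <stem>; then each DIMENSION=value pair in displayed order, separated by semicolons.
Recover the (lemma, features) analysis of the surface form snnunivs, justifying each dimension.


underlying: sn-nuniv-z
CASE=ol - signalled by the affix -z
POLE=ki - signalled by the affix sn-
check: snnunivz -> snnunivs
lemma: nuniv; CASE=ol; POLE=ki


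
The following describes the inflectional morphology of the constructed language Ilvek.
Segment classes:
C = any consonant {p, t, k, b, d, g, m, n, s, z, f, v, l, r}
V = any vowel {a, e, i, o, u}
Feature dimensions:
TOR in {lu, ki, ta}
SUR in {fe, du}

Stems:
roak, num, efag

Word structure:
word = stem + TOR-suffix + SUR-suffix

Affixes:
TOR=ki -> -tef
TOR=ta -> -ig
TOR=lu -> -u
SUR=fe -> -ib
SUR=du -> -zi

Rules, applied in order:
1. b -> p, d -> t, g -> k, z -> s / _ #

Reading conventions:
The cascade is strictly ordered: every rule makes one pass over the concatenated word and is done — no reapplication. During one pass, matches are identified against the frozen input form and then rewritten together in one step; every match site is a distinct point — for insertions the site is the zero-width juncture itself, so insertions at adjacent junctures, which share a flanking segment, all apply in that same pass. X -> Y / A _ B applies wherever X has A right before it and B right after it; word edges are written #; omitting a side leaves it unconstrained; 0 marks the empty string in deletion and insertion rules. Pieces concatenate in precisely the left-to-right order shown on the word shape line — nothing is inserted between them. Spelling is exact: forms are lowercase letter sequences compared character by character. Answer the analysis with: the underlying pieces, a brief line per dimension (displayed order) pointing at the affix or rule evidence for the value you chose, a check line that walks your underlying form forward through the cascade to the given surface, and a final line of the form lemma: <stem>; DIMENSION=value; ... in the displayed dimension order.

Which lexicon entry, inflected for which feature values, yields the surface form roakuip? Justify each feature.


underlying: roak-u-ib
TOR=lu - signalled by the affix -u
SUR=fe - signalled by the affix -ib
check: roakuib -> roakuip
lemma: roak; TOR=lu; SUR=fe


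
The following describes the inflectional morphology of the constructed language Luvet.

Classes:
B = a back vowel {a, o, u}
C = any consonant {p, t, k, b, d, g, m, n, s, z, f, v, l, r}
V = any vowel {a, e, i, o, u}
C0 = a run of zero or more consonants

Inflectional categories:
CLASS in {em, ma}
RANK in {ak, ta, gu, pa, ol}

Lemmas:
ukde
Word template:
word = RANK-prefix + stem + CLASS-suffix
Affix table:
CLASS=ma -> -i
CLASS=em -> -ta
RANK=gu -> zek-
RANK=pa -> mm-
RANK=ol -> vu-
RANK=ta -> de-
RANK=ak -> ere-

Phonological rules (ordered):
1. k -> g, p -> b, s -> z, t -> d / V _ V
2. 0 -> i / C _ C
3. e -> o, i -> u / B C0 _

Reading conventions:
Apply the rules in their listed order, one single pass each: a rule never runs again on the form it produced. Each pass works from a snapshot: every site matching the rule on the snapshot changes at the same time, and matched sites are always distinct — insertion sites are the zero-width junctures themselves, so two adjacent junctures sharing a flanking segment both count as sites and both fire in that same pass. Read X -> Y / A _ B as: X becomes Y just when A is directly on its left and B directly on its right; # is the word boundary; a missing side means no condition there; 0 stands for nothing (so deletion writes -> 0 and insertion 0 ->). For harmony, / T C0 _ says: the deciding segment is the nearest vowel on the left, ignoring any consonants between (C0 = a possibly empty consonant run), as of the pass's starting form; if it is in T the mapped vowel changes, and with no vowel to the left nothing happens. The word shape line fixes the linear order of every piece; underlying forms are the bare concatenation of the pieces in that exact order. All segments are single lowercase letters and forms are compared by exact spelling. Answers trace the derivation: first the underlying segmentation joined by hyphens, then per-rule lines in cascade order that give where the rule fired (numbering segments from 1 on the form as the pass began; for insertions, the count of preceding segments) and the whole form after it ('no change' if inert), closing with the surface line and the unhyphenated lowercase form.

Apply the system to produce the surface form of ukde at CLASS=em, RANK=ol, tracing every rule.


underlying: vu-ukde-ta
1. k -> g, p -> b, s -> z, t -> d / V _ V: fires at position(s) 7: vuukdeda
2. 0 -> i / C _ C: inserts after position(s) 4: vuukideda
3. e -> o, i -> u / B C0 _: fires at position(s) 5: vuukudeda
surface: vuukudeda


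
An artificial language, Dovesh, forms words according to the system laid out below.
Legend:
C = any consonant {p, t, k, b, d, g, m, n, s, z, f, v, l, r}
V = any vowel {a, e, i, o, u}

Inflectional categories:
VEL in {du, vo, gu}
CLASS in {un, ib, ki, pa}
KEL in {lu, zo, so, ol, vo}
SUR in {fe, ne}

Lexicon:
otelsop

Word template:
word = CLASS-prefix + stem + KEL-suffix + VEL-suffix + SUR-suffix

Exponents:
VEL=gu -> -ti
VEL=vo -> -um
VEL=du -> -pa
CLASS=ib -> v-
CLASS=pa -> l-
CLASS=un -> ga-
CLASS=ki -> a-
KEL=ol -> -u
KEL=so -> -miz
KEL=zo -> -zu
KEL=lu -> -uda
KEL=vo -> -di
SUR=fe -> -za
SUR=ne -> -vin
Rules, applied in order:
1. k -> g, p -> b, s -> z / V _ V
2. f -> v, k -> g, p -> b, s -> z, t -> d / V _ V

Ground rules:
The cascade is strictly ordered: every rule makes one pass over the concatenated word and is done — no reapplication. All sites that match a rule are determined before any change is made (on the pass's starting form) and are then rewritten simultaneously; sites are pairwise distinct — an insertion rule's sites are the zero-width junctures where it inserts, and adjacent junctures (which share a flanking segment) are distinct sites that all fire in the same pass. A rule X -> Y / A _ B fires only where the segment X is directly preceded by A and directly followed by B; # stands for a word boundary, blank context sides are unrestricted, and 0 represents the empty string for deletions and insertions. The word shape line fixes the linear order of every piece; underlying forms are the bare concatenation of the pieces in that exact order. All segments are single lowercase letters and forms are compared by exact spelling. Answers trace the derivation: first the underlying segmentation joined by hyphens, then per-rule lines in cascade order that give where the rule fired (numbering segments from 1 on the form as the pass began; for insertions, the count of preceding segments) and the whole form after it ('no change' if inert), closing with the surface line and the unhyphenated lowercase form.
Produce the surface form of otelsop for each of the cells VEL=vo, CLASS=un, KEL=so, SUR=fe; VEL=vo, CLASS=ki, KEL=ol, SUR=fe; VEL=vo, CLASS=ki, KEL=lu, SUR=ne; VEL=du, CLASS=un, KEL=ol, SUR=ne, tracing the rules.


cell VEL=vo, CLASS=un, KEL=so, SUR=fe:
underlying: ga-otelsop-miz-um-za
1. k -> g, p -> b, s -> z / V _ V: no change
2. f -> v, k -> g, p -> b, s -> z, t -> d / V _ V: fires at position(s) 4: gaodelsopmizumza
surface: gaodelsopmizumza

cell VEL=vo, CLASS=ki, KEL=ol, SUR=fe:
underlying: a-otelsop-u-um-za
1. k -> g, p -> b, s -> z / V _ V: fires at position(s) 8: aotelsobuumza
2. f -> v, k -> g, p -> b, s -> z, t -> d / V _ V: fires at position(s) 3: aodelsobuumza
surface: aodelsobuumza

cell VEL=vo, CLASS=ki, KEL=lu, SUR=ne:
underlying: a-otelsop-uda-um-vin
1. k -> g, p -> b, s -> z / V _ V: fires at position(s) 8: aotelsobudaumvin
2. f -> v, k -> g, p -> b, s -> z, t -> d / V _ V: fires at position(s) 3: aodelsobudaumvin
surface: aodelsobudaumvin

cell VEL=du, CLASS=un, KEL=ol, SUR=ne:
underlying: ga-otelsop-u-pa-vin
1. k -> g, p -> b, s -> z / V _ V: fires at position(s) 9, 11: gaotelsobubavin
2. f -> v, k -> g, p -> b, s -> z, t -> d / V _ V: fires at position(s) 4: gaodelsobubavin
surface: gaodelsobubavin


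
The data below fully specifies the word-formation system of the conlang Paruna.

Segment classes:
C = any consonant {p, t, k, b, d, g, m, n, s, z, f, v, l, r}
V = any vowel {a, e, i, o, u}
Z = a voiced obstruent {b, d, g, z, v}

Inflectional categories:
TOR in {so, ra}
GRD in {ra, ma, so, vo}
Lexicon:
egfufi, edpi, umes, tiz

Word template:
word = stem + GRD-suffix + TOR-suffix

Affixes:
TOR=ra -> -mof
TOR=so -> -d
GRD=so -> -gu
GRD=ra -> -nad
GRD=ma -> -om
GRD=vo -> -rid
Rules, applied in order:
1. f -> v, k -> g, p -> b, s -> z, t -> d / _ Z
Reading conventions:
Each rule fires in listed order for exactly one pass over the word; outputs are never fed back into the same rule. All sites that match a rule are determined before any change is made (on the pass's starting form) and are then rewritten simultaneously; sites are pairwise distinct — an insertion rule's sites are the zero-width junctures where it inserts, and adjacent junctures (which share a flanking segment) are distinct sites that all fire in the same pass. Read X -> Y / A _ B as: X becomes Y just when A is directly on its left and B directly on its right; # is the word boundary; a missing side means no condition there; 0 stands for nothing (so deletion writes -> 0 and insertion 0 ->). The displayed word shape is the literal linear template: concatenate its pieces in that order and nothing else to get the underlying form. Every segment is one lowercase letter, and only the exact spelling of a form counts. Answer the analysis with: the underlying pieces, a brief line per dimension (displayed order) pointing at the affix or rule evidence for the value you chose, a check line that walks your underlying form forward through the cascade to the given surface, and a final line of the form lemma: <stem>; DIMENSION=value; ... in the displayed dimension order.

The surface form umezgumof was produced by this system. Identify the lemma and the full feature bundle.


underlying: umes-gu-mof
TOR=ra - signalled by the affix -mof
GRD=so - signalled by the affix -gu
check: umesgumof -> umezgumof
lemma: umes; TOR=ra; GRD=so


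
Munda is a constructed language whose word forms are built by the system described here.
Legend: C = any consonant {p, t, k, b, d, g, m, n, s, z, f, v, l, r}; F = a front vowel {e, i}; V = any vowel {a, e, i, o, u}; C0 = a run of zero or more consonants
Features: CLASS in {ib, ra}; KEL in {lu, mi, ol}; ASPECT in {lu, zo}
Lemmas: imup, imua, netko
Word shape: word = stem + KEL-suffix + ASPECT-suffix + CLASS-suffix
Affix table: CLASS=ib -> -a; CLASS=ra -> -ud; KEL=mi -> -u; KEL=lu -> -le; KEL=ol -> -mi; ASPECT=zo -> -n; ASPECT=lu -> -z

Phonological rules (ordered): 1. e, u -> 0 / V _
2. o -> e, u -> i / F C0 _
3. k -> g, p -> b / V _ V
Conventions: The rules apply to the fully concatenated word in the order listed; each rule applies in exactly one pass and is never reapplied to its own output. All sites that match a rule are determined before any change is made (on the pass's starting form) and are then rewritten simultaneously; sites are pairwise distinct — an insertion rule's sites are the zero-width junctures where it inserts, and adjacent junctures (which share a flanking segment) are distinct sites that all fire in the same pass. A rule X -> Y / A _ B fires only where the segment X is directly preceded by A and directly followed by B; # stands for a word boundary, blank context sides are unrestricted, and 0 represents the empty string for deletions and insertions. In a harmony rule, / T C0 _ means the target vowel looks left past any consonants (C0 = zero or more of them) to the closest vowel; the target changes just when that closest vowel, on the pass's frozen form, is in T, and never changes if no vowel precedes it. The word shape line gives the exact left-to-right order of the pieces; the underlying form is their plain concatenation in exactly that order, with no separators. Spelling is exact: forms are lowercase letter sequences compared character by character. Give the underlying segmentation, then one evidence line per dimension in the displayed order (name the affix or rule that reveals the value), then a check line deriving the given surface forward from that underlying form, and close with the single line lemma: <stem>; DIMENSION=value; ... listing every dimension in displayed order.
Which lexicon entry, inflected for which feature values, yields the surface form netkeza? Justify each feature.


underlying: netko-u-z-a
CLASS=ib - signalled by the affix -a
KEL=mi - signalled by the affix -u
ASPECT=lu - signalled by the affix -z
check: netkouza -> netkoza -> netkeza -> netkeza
lemma: netko; CLASS=ib; KEL=mi; ASPECT=lu


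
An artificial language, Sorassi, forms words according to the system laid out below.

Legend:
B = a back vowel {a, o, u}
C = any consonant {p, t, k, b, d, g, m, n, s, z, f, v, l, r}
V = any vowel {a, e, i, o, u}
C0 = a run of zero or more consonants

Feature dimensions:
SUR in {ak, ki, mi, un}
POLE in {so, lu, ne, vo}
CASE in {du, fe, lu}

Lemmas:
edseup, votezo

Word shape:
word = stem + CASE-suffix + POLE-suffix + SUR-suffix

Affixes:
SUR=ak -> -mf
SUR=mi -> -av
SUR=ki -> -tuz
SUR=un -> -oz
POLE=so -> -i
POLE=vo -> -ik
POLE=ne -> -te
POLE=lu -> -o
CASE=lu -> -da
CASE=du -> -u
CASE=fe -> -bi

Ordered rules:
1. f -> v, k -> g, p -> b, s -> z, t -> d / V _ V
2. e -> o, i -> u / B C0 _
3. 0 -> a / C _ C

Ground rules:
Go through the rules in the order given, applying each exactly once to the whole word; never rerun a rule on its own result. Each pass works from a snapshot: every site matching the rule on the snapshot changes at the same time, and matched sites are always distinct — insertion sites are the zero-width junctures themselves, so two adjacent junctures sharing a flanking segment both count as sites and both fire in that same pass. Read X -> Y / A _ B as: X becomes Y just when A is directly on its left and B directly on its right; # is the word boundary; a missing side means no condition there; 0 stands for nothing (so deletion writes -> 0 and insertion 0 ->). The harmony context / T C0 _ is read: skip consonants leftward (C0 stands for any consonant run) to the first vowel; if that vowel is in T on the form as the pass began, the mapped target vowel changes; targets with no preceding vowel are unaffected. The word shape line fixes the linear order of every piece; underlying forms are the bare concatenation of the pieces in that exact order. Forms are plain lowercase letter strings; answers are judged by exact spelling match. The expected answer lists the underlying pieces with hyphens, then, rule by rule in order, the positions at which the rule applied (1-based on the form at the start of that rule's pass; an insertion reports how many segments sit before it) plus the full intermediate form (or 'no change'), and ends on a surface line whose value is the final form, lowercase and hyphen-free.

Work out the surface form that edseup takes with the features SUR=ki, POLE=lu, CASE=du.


underlying: edseup-u-o-tuz
1. f -> v, k -> g, p -> b, s -> z, t -> d / V _ V: fires at position(s) 6, 9: edseubuoduz
2. e -> o, i -> u / B C0 _: no change
3. 0 -> a / C _ C: inserts after position(s) 2: edaseubuoduz
surface: edaseubuoduz


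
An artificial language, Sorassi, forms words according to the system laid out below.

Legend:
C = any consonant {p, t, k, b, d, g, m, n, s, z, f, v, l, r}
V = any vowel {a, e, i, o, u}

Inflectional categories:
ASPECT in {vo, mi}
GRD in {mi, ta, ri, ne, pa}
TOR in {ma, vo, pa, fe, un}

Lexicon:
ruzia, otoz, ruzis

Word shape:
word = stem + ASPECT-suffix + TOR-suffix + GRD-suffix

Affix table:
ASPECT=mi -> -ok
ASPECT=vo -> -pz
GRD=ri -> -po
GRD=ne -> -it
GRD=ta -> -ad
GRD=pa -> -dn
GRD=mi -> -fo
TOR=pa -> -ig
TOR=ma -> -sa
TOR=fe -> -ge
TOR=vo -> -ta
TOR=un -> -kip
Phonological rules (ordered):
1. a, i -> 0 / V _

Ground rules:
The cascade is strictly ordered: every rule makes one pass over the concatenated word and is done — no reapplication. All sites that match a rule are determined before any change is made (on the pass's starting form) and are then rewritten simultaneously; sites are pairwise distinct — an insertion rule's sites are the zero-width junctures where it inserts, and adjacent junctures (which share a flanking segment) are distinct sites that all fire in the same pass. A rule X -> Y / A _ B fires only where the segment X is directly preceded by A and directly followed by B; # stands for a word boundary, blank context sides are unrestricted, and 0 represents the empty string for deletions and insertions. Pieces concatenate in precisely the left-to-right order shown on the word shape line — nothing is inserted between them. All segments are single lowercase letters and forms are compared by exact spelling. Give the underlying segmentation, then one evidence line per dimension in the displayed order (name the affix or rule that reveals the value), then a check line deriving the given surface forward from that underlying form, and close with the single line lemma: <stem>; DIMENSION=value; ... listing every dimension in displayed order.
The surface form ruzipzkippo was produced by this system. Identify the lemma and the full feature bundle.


underlying: ruzia-pz-kip-po
ASPECT=vo - signalled by the affix -pz
GRD=ri - signalled by the affix -po
TOR=un - signalled by the affix -kip
check: ruziapzkippo -> ruzipzkippo
lemma: ruzia; ASPECT=vo; GRD=ri; TOR=un


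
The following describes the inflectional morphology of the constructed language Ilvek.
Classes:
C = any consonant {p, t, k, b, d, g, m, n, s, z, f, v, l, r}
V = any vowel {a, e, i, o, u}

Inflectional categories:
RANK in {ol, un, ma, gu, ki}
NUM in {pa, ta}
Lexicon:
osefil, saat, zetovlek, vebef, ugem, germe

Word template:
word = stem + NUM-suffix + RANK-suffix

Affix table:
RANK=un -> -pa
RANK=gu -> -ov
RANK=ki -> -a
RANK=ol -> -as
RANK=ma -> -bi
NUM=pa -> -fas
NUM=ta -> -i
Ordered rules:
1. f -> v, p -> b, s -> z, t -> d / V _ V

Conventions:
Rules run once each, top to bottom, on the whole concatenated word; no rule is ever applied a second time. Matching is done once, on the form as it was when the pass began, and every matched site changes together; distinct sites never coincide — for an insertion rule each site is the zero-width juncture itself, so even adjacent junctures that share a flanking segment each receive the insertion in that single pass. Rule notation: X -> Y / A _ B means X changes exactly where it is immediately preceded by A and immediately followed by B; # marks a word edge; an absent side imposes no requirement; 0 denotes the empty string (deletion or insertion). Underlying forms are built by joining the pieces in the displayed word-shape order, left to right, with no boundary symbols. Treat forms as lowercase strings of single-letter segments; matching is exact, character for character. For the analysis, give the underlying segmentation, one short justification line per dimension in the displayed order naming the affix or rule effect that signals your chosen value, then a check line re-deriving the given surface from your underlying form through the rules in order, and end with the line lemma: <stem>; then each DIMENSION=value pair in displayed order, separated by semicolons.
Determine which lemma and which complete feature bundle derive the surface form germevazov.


underlying: germe-fas-ov
RANK=gu - signalled by the affix -ov
NUM=pa - signalled by the affix -fas
check: germefasov -> germevazov
lemma: germe; RANK=gu; NUM=pa


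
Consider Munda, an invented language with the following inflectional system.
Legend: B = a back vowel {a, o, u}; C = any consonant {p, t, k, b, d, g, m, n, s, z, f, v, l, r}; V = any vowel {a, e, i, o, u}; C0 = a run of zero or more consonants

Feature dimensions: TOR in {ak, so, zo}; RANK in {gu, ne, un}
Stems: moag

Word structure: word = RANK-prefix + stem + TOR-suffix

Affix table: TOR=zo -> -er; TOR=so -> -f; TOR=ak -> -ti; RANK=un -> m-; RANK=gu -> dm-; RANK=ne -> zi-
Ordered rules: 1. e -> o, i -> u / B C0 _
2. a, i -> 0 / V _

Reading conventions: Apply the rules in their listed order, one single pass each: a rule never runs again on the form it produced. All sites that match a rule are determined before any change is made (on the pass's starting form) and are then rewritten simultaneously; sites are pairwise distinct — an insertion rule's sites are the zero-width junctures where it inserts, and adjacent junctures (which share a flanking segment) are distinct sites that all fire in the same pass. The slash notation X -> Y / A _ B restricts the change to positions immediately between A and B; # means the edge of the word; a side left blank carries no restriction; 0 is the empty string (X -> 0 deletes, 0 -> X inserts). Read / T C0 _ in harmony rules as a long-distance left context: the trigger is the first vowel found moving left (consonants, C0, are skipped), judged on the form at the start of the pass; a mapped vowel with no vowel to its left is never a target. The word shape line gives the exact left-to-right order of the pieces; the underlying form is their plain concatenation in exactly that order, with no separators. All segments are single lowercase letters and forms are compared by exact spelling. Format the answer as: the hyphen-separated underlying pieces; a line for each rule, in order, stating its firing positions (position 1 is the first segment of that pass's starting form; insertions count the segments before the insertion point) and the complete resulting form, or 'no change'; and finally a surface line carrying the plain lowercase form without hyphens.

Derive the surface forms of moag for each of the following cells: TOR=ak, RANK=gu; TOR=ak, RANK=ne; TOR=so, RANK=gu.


cell TOR=ak, RANK=gu:
underlying: dm-moag-ti
1. e -> o, i -> u / B C0 _: fires at position(s) 8: dmmoagtu
2. a, i -> 0 / V _: fires at position(s) 5: dmmogtu
surface: dmmogtu

cell TOR=ak, RANK=ne:
underlying: zi-moag-ti
1. e -> o, i -> u / B C0 _: fires at position(s) 8: zimoagtu
2. a, i -> 0 / V _: fires at position(s) 5: zimogtu
surface: zimogtu

cell TOR=so, RANK=gu:
underlying: dm-moag-f
1. e -> o, i -> u / B C0 _: no change
2. a, i -> 0 / V _: fires at position(s) 5: dmmogf
surface: dmmogf


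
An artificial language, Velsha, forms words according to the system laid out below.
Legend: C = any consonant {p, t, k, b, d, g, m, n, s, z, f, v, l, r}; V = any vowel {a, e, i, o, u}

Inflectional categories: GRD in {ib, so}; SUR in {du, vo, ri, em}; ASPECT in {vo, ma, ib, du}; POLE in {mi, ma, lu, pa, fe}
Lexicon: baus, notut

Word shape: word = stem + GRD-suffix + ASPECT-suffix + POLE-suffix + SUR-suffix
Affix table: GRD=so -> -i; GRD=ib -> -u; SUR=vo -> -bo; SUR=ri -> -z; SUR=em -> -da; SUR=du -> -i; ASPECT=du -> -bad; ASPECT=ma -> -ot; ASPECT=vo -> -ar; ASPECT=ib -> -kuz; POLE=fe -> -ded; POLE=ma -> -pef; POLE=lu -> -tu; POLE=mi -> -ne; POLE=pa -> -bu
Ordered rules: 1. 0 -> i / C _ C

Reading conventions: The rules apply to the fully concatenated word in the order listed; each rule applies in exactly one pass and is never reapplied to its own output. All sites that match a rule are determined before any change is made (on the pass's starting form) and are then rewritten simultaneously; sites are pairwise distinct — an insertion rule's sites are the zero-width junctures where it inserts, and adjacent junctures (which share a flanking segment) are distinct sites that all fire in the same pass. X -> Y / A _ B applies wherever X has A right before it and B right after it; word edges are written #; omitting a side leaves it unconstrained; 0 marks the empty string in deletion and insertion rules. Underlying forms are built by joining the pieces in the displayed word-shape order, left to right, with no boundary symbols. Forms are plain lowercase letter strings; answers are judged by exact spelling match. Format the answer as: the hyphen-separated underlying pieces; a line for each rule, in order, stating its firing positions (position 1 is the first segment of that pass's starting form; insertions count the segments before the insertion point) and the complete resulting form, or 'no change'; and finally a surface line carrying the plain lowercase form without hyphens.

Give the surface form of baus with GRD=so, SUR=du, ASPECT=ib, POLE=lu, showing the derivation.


underlying: baus-i-kuz-tu-i
1. 0 -> i / C _ C: inserts after position(s) 8: bausikuzitui
surface: bausikuzitui


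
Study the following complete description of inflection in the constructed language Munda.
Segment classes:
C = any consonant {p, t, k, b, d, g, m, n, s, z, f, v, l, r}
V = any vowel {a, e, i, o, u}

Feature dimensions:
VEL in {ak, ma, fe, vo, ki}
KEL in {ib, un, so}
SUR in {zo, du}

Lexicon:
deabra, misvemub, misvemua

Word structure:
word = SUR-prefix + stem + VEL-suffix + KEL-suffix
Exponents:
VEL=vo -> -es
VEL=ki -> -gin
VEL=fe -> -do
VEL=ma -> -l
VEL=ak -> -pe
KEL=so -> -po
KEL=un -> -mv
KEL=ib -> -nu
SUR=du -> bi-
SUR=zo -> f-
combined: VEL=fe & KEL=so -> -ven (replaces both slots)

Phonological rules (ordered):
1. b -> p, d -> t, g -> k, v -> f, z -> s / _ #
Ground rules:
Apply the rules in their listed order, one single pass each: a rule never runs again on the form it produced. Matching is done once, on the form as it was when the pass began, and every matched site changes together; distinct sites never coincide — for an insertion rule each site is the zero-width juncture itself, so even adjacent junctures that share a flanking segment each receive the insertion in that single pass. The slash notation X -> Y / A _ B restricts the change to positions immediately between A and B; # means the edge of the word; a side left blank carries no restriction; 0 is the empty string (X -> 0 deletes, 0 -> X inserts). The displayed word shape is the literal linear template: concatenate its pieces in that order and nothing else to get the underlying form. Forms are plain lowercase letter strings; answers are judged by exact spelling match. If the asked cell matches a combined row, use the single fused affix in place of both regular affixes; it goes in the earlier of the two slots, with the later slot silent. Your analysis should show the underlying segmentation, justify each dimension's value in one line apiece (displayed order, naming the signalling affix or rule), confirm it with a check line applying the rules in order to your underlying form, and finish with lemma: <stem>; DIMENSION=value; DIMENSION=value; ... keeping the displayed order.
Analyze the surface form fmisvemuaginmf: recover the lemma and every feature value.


underlying: f-misvemua-gin-mv
VEL=ki - signalled by the affix -gin
KEL=un - signalled by the affix -mv
SUR=zo - signalled by the affix f-
check: fmisvemuaginmv -> fmisvemuaginmf
lemma: misvemua; VEL=ki; KEL=un; SUR=zo


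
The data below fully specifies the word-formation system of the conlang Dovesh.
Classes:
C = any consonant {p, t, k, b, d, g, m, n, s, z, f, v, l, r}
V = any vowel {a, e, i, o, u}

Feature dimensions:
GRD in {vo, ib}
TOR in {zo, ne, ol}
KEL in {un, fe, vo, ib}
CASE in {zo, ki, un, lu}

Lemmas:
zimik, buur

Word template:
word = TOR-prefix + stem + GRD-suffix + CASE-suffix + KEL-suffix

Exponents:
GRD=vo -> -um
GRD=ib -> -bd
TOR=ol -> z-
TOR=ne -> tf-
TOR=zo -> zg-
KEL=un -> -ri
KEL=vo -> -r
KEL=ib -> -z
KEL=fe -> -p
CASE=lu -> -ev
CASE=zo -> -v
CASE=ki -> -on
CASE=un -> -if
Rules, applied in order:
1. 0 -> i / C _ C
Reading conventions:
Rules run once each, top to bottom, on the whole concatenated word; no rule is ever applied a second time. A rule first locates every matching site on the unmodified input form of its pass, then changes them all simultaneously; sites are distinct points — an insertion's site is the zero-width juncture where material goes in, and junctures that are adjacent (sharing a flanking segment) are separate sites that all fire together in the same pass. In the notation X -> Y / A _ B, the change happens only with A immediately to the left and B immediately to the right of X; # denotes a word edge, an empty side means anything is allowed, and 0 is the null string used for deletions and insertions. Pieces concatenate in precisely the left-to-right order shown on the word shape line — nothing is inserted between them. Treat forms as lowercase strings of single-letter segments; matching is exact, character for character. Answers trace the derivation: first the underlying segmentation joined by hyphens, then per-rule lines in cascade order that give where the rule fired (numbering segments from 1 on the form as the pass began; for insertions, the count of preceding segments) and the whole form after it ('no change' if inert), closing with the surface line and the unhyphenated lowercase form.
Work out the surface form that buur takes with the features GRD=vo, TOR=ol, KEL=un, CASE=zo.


underlying: z-buur-um-v-ri
1. 0 -> i / C _ C: inserts after position(s) 1, 7, 8: zibuurumiviri
surface: zibuurumiviri
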